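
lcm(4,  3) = 12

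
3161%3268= 3161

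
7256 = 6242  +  1014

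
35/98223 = 35/98223 = 0.00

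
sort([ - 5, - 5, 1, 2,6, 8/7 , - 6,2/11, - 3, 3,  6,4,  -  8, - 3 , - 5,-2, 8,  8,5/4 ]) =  [-8,-6, - 5,-5 , - 5, -3  ,-3, - 2,2/11,  1,  8/7,5/4, 2,3 , 4,6,  6 , 8,8]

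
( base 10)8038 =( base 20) 101i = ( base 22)gd8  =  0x1F66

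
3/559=3/559 = 0.01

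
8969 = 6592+2377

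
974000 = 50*19480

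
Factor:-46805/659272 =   -  2035/28664= -2^( - 3)*5^1 * 11^1*37^1*3583^( - 1)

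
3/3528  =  1/1176 = 0.00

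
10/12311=10/12311=0.00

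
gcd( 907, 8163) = 907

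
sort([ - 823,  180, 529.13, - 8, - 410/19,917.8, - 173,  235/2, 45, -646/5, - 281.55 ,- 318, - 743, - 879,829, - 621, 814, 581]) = [ - 879,- 823, - 743, - 621, - 318, - 281.55, - 173, - 646/5,-410/19, - 8, 45,235/2, 180, 529.13, 581, 814,829,  917.8]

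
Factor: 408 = 2^3 * 3^1*17^1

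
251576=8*31447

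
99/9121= 99/9121 = 0.01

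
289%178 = 111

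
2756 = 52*53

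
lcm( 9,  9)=9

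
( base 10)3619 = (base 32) 3H3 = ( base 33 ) 3am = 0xE23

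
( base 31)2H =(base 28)2N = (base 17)4b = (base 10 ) 79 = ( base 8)117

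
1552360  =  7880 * 197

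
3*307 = 921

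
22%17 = 5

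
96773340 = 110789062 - 14015722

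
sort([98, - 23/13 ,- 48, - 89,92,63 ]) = [ -89, - 48 , - 23/13,63, 92, 98]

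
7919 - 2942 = 4977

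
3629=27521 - 23892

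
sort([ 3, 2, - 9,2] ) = [ - 9,  2, 2 , 3]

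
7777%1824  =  481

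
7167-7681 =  - 514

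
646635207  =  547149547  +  99485660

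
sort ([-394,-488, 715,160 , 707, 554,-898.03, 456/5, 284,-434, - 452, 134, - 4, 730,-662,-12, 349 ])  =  [ - 898.03 , - 662, - 488 , - 452, - 434,-394, -12, - 4,456/5, 134,160,  284 , 349, 554, 707,715,730]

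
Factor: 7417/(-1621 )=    -1621^(-1)*7417^1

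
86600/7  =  86600/7 = 12371.43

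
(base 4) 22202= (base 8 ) 1242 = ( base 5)10144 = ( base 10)674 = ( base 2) 1010100010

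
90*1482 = 133380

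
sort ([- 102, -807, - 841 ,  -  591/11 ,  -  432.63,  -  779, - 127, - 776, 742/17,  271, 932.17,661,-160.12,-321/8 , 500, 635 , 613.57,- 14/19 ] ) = [ - 841,  -  807,- 779,-776, - 432.63, -160.12, - 127, - 102, - 591/11, - 321/8, - 14/19, 742/17, 271,500, 613.57, 635,  661,932.17]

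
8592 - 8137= 455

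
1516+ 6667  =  8183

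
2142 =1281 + 861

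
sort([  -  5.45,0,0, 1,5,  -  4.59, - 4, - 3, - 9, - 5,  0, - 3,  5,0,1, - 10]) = [ - 10, - 9, - 5.45 , - 5, - 4.59,-4, - 3,-3 , 0,0, 0,0,1,1,5,5 ]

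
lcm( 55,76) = 4180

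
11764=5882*2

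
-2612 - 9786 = -12398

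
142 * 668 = 94856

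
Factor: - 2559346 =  - 2^1*1279673^1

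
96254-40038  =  56216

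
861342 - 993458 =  - 132116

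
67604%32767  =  2070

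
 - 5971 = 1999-7970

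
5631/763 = 7 + 290/763 = 7.38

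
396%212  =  184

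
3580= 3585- 5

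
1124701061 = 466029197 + 658671864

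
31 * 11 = 341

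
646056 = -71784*(-9 ) 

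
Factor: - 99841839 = -3^1*839^1*39667^1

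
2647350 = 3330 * 795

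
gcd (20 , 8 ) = 4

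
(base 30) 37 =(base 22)49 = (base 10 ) 97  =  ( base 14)6D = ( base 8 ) 141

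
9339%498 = 375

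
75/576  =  25/192 = 0.13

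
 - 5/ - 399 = 5/399=0.01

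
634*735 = 465990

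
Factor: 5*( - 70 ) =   -  2^1*5^2 *7^1 = -350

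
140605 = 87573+53032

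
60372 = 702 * 86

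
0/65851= 0 = 0.00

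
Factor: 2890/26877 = 10/93 =2^1*3^ ( - 1 )*5^1*31^ ( -1)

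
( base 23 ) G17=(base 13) 3B35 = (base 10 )8494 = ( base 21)j5a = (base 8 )20456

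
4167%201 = 147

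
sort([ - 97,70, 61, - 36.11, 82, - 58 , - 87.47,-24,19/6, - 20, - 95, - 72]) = [ - 97, - 95, - 87.47, - 72, - 58, - 36.11, - 24, - 20,19/6,61,70,82] 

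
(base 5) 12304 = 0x3ba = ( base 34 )s2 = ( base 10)954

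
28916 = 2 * 14458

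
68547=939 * 73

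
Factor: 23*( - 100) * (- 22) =2^3* 5^2*11^1 * 23^1 = 50600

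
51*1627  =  82977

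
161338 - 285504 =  - 124166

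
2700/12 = 225 = 225.00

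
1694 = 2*847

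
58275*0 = 0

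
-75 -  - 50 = - 25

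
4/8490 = 2/4245 = 0.00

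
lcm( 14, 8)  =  56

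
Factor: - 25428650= - 2^1 * 5^2*13^1*19^1*29^1 * 71^1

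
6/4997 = 6/4997 = 0.00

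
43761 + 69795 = 113556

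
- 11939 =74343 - 86282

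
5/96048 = 5/96048 = 0.00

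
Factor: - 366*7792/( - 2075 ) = 2851872/2075 = 2^5*3^1*5^( - 2)*61^1* 83^(-1) * 487^1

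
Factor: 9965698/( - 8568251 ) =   -  2^1*151^1*32999^1*8568251^( - 1)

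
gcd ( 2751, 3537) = 393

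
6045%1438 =293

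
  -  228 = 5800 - 6028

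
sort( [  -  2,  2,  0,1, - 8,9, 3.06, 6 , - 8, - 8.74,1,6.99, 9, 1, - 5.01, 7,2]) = [ - 8.74 , - 8, - 8, -5.01, - 2, 0 , 1,  1, 1,2,2, 3.06,6, 6.99, 7, 9,9]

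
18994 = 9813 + 9181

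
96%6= 0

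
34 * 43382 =1474988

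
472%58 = 8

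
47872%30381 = 17491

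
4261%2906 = 1355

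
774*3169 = 2452806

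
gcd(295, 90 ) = 5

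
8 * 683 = 5464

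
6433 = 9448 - 3015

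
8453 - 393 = 8060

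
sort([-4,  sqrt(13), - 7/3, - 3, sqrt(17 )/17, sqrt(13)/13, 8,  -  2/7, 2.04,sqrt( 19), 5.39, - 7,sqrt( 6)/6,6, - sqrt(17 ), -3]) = [ - 7, - sqrt( 17), - 4,-3, - 3, - 7/3,-2/7,sqrt( 17)/17 , sqrt( 13)/13,sqrt( 6 ) /6,2.04,sqrt( 13), sqrt(19), 5.39, 6, 8]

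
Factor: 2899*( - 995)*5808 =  - 2^4*3^1*5^1*11^2*13^1*199^1*223^1 = - 16753205040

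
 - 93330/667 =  - 140  +  50/667 = - 139.93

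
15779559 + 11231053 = 27010612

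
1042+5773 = 6815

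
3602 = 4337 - 735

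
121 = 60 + 61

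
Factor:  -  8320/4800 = - 26/15  =  - 2^1*3^( - 1 )*5^ (  -  1)*13^1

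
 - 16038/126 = - 128+ 5/7=- 127.29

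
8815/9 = 8815/9= 979.44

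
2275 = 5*455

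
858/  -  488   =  -429/244 = - 1.76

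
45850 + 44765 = 90615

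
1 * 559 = 559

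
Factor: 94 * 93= 2^1 *3^1*31^1* 47^1 = 8742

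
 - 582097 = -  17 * 34241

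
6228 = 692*9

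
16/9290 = 8/4645 = 0.00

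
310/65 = 62/13 = 4.77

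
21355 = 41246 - 19891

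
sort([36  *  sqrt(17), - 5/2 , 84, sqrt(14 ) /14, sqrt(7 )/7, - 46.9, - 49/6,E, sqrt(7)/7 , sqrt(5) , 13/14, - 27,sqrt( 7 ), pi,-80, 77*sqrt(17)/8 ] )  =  [-80, - 46.9,-27  ,-49/6,- 5/2 , sqrt(14)/14,sqrt( 7 ) /7, sqrt(7)/7,13/14, sqrt( 5),sqrt(7 ) , E,pi,77*sqrt(17) /8,84,36*sqrt(17)]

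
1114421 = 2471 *451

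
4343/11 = 394+9/11  =  394.82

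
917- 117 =800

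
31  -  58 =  - 27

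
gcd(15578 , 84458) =2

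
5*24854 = 124270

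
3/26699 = 3/26699= 0.00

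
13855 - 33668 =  - 19813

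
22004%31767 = 22004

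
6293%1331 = 969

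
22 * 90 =1980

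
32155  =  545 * 59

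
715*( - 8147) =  - 5825105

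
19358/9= 19358/9  =  2150.89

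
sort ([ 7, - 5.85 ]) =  [ - 5.85, 7 ]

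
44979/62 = 44979/62 = 725.47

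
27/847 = 27/847= 0.03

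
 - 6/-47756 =3/23878 = 0.00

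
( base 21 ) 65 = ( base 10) 131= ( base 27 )4n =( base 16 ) 83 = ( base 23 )5G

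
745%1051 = 745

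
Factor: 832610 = 2^1 * 5^1*139^1*599^1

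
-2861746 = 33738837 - 36600583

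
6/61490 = 3/30745 = 0.00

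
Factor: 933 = 3^1*311^1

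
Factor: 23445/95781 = 7815/31927 = 3^1*5^1*7^( - 1)*521^1*4561^(  -  1)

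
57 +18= 75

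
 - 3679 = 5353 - 9032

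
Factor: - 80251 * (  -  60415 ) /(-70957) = -4848364165/70957 = -5^1 * 43^1*281^1*70957^( - 1 )*80251^1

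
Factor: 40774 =2^1* 19^1 * 29^1*37^1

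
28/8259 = 28/8259 = 0.00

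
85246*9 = 767214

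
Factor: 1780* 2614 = 2^3*5^1 * 89^1*1307^1  =  4652920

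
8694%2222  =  2028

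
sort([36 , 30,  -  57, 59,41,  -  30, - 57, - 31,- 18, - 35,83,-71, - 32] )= [-71, -57, - 57, - 35  ,-32, -31, - 30, - 18,30, 36, 41,59, 83 ]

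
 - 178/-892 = 89/446 = 0.20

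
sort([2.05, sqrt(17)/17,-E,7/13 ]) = [  -  E,sqrt(17)/17,7/13,2.05]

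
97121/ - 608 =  - 97121/608 = - 159.74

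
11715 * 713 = 8352795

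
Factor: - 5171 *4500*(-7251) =2^2*3^3*5^3 *2417^1*5171^1= 168727144500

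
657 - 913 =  - 256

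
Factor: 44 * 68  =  2992=2^4*11^1*17^1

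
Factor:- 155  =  -5^1*31^1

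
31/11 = 31/11 = 2.82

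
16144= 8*2018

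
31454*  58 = 1824332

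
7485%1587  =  1137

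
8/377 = 8/377 = 0.02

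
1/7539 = 1/7539 = 0.00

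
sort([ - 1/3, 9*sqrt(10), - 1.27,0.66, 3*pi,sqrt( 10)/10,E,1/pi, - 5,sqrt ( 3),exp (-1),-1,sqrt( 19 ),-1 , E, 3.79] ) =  [ - 5, - 1.27, - 1, - 1,-1/3,sqrt( 10) /10,1/pi, exp( - 1 ),0.66,sqrt( 3),E, E,3.79, sqrt (19 ),3*pi,9*sqrt( 10 ) ] 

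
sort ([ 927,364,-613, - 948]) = [-948, - 613,364,927]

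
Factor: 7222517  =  7222517^1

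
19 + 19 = 38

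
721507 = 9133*79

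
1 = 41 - 40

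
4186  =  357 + 3829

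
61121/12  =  5093 + 5/12=5093.42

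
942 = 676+266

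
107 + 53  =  160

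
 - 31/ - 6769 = 31/6769 =0.00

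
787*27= 21249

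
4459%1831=797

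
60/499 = 60/499  =  0.12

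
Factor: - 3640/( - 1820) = 2=2^1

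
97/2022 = 97/2022 = 0.05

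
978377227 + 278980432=1257357659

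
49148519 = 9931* 4949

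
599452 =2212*271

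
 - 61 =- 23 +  - 38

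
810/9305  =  162/1861 = 0.09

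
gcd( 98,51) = 1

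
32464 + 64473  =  96937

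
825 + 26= 851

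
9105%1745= 380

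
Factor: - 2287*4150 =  - 9491050 = -  2^1 * 5^2*83^1*2287^1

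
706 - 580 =126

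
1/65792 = 1/65792 = 0.00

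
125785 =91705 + 34080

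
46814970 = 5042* 9285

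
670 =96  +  574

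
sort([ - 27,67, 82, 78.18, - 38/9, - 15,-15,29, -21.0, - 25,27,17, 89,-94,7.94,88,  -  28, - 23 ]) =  [ - 94,-28, - 27, - 25, - 23 , - 21.0, - 15, - 15, - 38/9,7.94,17,27,29,67,78.18, 82, 88, 89 ]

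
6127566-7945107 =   -  1817541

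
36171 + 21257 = 57428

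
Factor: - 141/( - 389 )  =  3^1*47^1*389^( -1 )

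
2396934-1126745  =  1270189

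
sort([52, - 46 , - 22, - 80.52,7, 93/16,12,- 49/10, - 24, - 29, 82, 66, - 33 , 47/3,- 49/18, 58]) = [-80.52, - 46,- 33, - 29, - 24, - 22,  -  49/10,-49/18, 93/16, 7, 12, 47/3, 52,58, 66,82]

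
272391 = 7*38913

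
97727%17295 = 11252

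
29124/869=33 +447/869 = 33.51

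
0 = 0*192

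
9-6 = 3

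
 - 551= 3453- 4004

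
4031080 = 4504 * 895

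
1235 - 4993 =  - 3758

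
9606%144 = 102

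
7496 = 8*937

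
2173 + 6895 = 9068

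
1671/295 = 1671/295 = 5.66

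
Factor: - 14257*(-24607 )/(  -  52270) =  - 350821999/52270 = - 2^( - 1 )*5^(  -  1 )*11^1*53^1*269^1*2237^1 * 5227^( - 1)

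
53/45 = 1 + 8/45 =1.18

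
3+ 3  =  6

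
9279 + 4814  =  14093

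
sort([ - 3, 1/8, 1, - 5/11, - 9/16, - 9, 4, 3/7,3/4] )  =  [-9, - 3, - 9/16, - 5/11,1/8, 3/7,3/4,1, 4]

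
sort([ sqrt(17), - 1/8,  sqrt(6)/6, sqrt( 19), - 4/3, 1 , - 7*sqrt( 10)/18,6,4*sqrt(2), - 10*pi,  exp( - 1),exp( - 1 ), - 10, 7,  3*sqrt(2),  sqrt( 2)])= [-10 * pi,  -  10 , - 4/3, - 7*sqrt( 10)/18,-1/8  ,  exp ( - 1),exp( - 1 ),sqrt(6) /6, 1, sqrt( 2),  sqrt ( 17), 3*sqrt(2 ) , sqrt ( 19),4*sqrt( 2), 6, 7 ]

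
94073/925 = 101 +648/925 = 101.70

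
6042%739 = 130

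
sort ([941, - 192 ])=[ - 192,941]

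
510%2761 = 510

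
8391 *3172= 26616252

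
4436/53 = 4436/53  =  83.70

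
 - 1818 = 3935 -5753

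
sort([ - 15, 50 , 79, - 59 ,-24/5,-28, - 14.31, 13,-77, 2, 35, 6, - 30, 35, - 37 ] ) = [  -  77, - 59 , - 37 , - 30,  -  28, - 15, - 14.31,-24/5,2, 6, 13,35, 35,50, 79]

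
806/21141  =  806/21141 = 0.04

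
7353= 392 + 6961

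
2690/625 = 4 + 38/125 = 4.30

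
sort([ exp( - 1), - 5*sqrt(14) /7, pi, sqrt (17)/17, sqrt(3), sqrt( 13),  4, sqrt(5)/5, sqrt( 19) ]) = [ - 5 * sqrt( 14 )/7,sqrt(17) /17 , exp ( - 1), sqrt( 5)/5, sqrt ( 3), pi , sqrt(13), 4, sqrt(19 ) ]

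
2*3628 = 7256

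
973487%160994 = 7523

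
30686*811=24886346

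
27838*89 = 2477582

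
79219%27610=23999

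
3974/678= 5 + 292/339 = 5.86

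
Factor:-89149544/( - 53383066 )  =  2^2*41^( - 1)*59183^( -1 )*1013063^1=4052252/2426503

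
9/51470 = 9/51470 = 0.00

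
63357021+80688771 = 144045792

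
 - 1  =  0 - 1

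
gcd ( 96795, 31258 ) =1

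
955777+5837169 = 6792946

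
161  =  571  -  410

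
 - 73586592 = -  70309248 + -3277344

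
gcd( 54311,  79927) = 1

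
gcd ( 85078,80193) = 1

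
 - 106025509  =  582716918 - 688742427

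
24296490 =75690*321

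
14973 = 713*21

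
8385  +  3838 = 12223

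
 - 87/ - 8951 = 87/8951 = 0.01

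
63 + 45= 108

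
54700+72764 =127464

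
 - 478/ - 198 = 239/99=2.41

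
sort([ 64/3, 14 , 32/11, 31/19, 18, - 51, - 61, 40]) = [ - 61,-51  ,  31/19, 32/11 , 14, 18, 64/3, 40]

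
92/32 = 2+7/8 = 2.88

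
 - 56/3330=-1+1637/1665 = - 0.02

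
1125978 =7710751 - 6584773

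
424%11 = 6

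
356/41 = 8+28/41 = 8.68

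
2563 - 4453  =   - 1890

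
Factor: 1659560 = 2^3*5^1*7^1*5927^1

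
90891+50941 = 141832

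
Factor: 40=2^3*5^1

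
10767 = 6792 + 3975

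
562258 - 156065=406193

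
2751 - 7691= - 4940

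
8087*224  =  1811488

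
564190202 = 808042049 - 243851847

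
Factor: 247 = 13^1 * 19^1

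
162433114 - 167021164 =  - 4588050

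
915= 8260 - 7345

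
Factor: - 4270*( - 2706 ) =11554620= 2^2 * 3^1*5^1  *7^1*11^1* 41^1*61^1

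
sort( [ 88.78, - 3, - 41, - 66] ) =[ - 66, - 41, - 3, 88.78]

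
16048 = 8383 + 7665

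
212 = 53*4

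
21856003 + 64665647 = 86521650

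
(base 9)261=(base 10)217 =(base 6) 1001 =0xD9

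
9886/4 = 4943/2 = 2471.50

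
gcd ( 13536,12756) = 12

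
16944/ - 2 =-8472/1 = -8472.00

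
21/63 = 1/3 = 0.33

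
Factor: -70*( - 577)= 2^1 * 5^1*7^1 *577^1 = 40390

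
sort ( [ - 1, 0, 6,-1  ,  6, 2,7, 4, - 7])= [ - 7, - 1, - 1, 0, 2,4, 6,6,7]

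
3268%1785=1483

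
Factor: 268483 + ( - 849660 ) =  - 581177^1 = -581177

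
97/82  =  97/82 = 1.18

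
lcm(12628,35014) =770308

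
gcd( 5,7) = 1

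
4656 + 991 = 5647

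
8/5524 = 2/1381 = 0.00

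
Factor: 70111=70111^1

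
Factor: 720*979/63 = 78320/7 =2^4*5^1*7^(  -  1 )*11^1 * 89^1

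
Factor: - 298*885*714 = -188303220 = -  2^2*  3^2*5^1*7^1*17^1*59^1*149^1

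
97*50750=4922750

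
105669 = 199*531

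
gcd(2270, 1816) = 454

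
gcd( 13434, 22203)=3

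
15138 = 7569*2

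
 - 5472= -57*96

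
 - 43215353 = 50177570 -93392923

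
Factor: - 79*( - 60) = 2^2 * 3^1  *5^1*79^1 = 4740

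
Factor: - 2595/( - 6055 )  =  3^1*7^( - 1) = 3/7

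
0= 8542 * 0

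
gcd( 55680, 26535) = 435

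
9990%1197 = 414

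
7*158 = 1106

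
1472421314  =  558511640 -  - 913909674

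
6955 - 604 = 6351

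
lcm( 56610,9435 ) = 56610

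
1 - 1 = 0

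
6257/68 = 92 + 1/68 = 92.01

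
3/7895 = 3/7895 = 0.00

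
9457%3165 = 3127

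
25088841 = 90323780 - 65234939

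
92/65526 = 46/32763 = 0.00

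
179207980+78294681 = 257502661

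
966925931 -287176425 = 679749506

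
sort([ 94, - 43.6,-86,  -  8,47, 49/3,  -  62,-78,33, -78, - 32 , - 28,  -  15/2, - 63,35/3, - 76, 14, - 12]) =[ - 86,  -  78,  -  78, - 76,-63,-62, - 43.6,-32, - 28,-12, - 8, - 15/2, 35/3,14, 49/3, 33, 47 , 94] 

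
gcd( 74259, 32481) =9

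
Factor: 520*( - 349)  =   - 2^3*5^1*13^1*349^1 = - 181480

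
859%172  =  171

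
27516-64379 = -36863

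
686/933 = 686/933 = 0.74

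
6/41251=6/41251 =0.00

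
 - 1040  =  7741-8781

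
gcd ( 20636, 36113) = 5159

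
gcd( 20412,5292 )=756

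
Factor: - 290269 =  - 7^1*41467^1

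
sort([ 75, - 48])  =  [- 48, 75]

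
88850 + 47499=136349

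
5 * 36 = 180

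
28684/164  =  174  +  37/41 = 174.90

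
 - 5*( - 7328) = 36640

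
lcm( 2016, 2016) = 2016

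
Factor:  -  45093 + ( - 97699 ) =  - 142792 = - 2^3*13^1*1373^1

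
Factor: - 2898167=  - 41^1*70687^1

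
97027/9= 97027/9 = 10780.78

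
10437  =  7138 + 3299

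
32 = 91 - 59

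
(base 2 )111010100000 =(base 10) 3744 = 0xea0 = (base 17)CG4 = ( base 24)6c0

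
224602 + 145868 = 370470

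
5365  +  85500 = 90865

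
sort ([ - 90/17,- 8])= [ -8,-90/17 ] 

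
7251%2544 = 2163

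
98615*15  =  1479225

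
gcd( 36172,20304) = 4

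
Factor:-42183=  - 3^2*43^1*109^1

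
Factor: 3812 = 2^2*953^1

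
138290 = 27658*5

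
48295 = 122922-74627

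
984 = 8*123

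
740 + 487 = 1227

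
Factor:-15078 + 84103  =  69025=   5^2 *11^1 * 251^1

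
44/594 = 2/27 = 0.07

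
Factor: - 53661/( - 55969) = 3^1*31^1 *97^(  -  1)= 93/97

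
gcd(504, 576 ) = 72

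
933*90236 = 84190188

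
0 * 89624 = 0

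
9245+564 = 9809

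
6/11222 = 3/5611= 0.00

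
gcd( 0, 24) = 24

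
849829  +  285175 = 1135004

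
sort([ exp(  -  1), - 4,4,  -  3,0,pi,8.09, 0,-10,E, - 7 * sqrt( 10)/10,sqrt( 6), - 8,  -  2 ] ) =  [ - 10, - 8  , - 4, - 3, - 7*sqrt( 10)/10 , - 2,0,0 , exp( - 1 ),sqrt( 6), E,  pi,4,  8.09 ] 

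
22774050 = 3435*6630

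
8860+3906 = 12766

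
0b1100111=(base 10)103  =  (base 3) 10211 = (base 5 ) 403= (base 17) 61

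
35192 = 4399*8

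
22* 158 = 3476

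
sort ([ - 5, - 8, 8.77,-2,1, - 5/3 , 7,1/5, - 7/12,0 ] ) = [ - 8, - 5, - 2, - 5/3, - 7/12,  0,1/5 , 1, 7,8.77]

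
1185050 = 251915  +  933135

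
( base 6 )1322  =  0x152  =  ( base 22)f8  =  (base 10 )338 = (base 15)178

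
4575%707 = 333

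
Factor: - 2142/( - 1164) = 2^( - 1)*3^1 * 7^1*17^1*97^ ( - 1) = 357/194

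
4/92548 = 1/23137 = 0.00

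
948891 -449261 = 499630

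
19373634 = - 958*( - 20223 ) 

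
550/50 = 11  =  11.00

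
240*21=5040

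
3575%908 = 851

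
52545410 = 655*80222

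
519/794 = 519/794 =0.65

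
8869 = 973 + 7896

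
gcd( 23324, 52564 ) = 68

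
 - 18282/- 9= 2031 + 1/3 = 2031.33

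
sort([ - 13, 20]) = [ - 13, 20 ] 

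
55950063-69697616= - 13747553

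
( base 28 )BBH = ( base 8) 21365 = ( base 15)29B9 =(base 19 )15f0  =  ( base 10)8949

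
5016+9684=14700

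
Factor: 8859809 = 7^1*599^1*2113^1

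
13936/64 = 217 + 3/4 = 217.75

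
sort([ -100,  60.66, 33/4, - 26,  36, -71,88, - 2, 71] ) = [ - 100,-71,-26, - 2  ,  33/4, 36,60.66, 71,88]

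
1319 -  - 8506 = 9825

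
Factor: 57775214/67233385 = 3398542/3954905 = 2^1*5^( - 1)*7^2*223^(- 1 )*3547^( - 1 )*34679^1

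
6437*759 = 4885683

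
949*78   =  74022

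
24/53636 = 6/13409 = 0.00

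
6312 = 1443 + 4869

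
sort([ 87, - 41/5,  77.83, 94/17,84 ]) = [ -41/5,94/17,77.83,84, 87 ]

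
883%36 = 19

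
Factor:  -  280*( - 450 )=2^4*3^2*5^3*7^1 = 126000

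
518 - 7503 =  -  6985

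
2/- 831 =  - 2/831 = - 0.00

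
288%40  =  8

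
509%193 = 123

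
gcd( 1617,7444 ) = 1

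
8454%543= 309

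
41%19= 3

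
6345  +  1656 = 8001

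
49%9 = 4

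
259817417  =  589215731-329398314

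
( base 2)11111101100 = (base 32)1VC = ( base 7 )5625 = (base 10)2028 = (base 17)705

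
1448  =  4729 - 3281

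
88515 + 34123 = 122638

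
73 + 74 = 147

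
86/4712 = 43/2356= 0.02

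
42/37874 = 21/18937  =  0.00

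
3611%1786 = 39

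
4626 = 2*2313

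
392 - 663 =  - 271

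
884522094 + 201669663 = 1086191757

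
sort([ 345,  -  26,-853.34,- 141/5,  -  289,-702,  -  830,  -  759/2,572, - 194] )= [  -  853.34,  -  830, -702,  -  759/2,-289,- 194,  -  141/5, -26,345,572 ]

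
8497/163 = 52 + 21/163 = 52.13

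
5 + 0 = 5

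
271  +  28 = 299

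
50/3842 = 25/1921 = 0.01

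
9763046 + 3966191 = 13729237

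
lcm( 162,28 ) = 2268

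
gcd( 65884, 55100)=4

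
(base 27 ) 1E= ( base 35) 16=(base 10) 41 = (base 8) 51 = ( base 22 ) 1J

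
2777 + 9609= 12386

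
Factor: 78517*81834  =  2^1*3^1*23^1*593^1*78517^1 = 6425360178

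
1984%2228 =1984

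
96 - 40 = 56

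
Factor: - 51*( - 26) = 1326 = 2^1*3^1 * 13^1*17^1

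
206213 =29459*7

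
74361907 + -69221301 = 5140606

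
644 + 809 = 1453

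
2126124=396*5369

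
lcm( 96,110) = 5280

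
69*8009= 552621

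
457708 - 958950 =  - 501242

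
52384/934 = 26192/467 = 56.09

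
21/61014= 7/20338 = 0.00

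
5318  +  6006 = 11324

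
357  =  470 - 113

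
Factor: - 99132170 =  - 2^1*5^1*9913217^1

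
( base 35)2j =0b1011001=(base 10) 89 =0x59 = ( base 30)2t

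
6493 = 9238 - 2745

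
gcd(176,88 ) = 88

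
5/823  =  5/823 = 0.01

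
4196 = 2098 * 2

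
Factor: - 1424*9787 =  - 13936688  =  - 2^4*89^1*9787^1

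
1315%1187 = 128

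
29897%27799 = 2098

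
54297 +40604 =94901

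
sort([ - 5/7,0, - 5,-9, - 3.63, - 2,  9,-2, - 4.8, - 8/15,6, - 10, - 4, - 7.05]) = [ - 10, - 9, - 7.05, - 5, - 4.8, - 4, - 3.63, - 2,-2, -5/7, - 8/15,0  ,  6, 9]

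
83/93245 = 83/93245 =0.00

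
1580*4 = 6320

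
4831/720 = 6 + 511/720   =  6.71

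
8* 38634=309072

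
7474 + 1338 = 8812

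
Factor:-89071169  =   - 11^1*73^1*110923^1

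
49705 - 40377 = 9328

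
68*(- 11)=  -748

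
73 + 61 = 134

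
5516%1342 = 148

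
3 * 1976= 5928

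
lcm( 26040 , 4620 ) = 286440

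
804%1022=804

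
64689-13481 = 51208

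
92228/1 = 92228 = 92228.00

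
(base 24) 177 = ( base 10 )751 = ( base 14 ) 3B9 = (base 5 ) 11001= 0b1011101111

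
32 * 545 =17440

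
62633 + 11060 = 73693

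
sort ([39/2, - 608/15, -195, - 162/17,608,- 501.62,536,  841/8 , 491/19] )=[- 501.62 , - 195, - 608/15, - 162/17 , 39/2 , 491/19, 841/8,  536,608 ] 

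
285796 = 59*4844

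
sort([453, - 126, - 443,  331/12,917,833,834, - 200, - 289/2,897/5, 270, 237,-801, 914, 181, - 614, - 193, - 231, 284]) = [ - 801, - 614, - 443 , - 231, - 200,-193,-289/2, - 126, 331/12, 897/5, 181, 237, 270, 284, 453,833, 834,914, 917 ] 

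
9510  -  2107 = 7403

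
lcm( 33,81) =891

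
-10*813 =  - 8130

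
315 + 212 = 527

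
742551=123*6037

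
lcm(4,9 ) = 36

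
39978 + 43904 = 83882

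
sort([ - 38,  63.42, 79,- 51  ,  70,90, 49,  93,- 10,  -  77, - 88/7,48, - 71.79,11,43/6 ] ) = [ - 77, - 71.79, - 51,- 38,  -  88/7, - 10 , 43/6,11,48,49,63.42,70,79, 90,93]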